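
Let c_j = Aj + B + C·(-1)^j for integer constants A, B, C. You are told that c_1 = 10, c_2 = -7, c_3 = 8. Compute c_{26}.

At j = 1, 2, 3: A + B - C = 10; 2A + B + C = -7; 3A + B - C = 8.
Subtracting the first from the second: A + 2C = -17.
Subtracting the second from the third: A - 2C = 15.
Solving: C = -8, A = -1, then B = 3.
So c_j = -1·j + 3 + (-8)·(-1)^j; at j=26 this is -31.

-31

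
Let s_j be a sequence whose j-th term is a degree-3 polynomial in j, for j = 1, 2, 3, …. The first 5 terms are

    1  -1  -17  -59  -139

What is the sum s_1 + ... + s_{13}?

-12727

1st diffs: -2, -16, -42, -80.
2nd diffs: -14, -26, -38.
3rd diffs: -12, -12 (constant).
Newton forward-difference form: s_j = 1 + (-2)·C(j-1,1) + (-14)·C(j-1,2) + (-12)·C(j-1,3).
Continuing: …, -269, -461, -727, -1079, …, s_{13} = -3587.
Summing j = 1..13 (13 terms) gives -12727.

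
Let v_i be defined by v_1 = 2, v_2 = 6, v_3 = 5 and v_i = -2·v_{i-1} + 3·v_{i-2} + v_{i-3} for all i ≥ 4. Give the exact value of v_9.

Step forward from the initial values:
v_4 = 10; v_5 = 1; v_6 = 33; v_7 = -53; v_8 = 206; v_9 = -538.

-538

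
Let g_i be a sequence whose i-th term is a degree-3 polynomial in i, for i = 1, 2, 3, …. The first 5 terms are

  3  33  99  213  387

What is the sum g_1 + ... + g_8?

3720

1st diffs: 30, 66, 114, 174.
2nd diffs: 36, 48, 60.
3rd diffs: 12, 12 (constant).
So g_i = 2i^3 + 6i^2 - 2i - 3.
Continuing: 633, 963, 1389.
Summing i = 1..8 (8 terms) gives 3720.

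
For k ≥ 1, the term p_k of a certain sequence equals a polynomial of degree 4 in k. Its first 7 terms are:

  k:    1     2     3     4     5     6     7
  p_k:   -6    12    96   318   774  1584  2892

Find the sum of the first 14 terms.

1st diffs: 18, 84, 222, 456, 810, 1308.
2nd diffs: 66, 138, 234, 354, 498.
3rd diffs: 72, 96, 120, 144.
4th diffs: 24, 24, 24 (constant).
So p_k = k^4 + 2k^3 - 4k^2 + k - 6.
Continuing: …, 4866, 7698, 11604, 16824, …, p_{14} = 43128.
Summing k = 1..14 (14 terms) gives 145698.

145698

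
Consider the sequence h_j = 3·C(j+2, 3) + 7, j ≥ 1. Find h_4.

67

C(6, 3) = 20, so h_4 = 67.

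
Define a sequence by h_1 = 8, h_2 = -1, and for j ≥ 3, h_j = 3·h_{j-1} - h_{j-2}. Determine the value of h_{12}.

-71831

h_3 = -11; h_4 = -32; h_5 = -85; h_6 = -223; h_7 = -584; h_8 = -1529; h_9 = -4003; h_{10} = -10480; h_{11} = -27437; h_{12} = -71831.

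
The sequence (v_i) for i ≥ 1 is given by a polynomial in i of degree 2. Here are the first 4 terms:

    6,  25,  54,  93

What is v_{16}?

1st diffs: 19, 29, 39.
2nd diffs: 10, 10 (constant).
Newton forward-difference form: v_i = 6 + 19·C(i-1,1) + 10·C(i-1,2).
At i = 16: i-1 = 15, so v_{16} = 6 + 285 + 1050 = 1341.

1341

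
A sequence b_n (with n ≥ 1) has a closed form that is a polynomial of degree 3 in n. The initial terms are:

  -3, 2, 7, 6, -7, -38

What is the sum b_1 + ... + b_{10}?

-1065

1st diffs: 5, 5, -1, -13, -31.
2nd diffs: 0, -6, -12, -18.
3rd diffs: -6, -6, -6 (constant).
Newton forward-difference form: b_n = -3 + 5·C(n-1,1) + (-6)·C(n-1,3).
Continuing: -93, -178, -299, -462.
Summing n = 1..10 (10 terms) gives -1065.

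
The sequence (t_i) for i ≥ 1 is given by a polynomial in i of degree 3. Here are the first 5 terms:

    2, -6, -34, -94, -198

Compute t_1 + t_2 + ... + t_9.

-3462

1st diffs: -8, -28, -60, -104.
2nd diffs: -20, -32, -44.
3rd diffs: -12, -12 (constant).
Newton forward-difference form: t_i = 2 + (-8)·C(i-1,1) + (-20)·C(i-1,2) + (-12)·C(i-1,3).
Continuing: -358, -586, -894, -1294.
Summing i = 1..9 (9 terms) gives -3462.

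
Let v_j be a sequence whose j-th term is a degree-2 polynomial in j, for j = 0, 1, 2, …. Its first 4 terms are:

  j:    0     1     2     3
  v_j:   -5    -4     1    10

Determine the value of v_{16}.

491

1st diffs: 1, 5, 9.
2nd diffs: 4, 4 (constant).
So v_j = 2j^2 - j - 5.
Evaluating at j = 16 gives v_{16} = 491.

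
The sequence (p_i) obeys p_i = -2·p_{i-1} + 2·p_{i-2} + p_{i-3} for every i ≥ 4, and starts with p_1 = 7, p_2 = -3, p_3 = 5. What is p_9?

1141

Step forward from the initial values:
p_4 = -9; p_5 = 25; p_6 = -63; p_7 = 167; p_8 = -435; p_9 = 1141.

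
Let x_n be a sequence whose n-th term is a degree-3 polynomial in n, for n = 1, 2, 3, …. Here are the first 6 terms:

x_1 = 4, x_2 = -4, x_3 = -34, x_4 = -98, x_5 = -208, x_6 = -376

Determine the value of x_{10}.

-1868

1st diffs: -8, -30, -64, -110, -168.
2nd diffs: -22, -34, -46, -58.
3rd diffs: -12, -12, -12 (constant).
Newton forward-difference form: x_n = 4 + (-8)·C(n-1,1) + (-22)·C(n-1,2) + (-12)·C(n-1,3).
At n = 10: n-1 = 9, so x_{10} = 4 - 72 - 792 - 1008 = -1868.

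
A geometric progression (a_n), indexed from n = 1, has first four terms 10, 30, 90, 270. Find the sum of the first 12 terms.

Common ratio r = 3.
a_n = 10·3^(n-1).
S = 10·(3^12 - 1)/(3 - 1) = 10·(531441 - 1)/(2) = 2657200.

2657200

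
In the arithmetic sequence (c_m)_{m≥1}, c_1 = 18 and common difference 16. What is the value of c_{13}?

210

c_m = 18 + (m - 1)·16.
c_{13} = 18 + 12·16 = 210.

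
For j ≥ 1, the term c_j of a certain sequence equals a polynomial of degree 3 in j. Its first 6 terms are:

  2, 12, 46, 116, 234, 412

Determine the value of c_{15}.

6694

1st diffs: 10, 34, 70, 118, 178.
2nd diffs: 24, 36, 48, 60.
3rd diffs: 12, 12, 12 (constant).
So c_j = 2j^3 - 4j + 4.
Evaluating at j = 15 gives c_{15} = 6694.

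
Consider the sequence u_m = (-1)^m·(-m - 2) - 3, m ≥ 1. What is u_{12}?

-17

(-1)^12 = 1; -m - 2 at m=12 is -14; so u_{12} = -17.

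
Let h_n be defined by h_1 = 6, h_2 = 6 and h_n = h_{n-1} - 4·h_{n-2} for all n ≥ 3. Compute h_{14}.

h_3 = -18, h_4 = -42, h_5 = 30, …, h_{11} = 5934, h_{12} = -1386, h_{13} = -25122, h_{14} = -19578.

-19578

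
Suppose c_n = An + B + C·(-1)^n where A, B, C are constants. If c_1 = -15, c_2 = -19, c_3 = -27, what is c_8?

The three given values yield: A + B - C = -15; 2A + B + C = -19; 3A + B - C = -27.
Subtracting the first from the second: A + 2C = -4.
Subtracting the second from the third: A - 2C = -8.
Solving: C = 1, A = -6, then B = -8.
Hence c_8 = -6·8 + (-8) + 1·1 = -55.

-55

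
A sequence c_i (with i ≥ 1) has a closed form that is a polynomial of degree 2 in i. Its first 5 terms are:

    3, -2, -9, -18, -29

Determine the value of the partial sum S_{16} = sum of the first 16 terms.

1st diffs: -5, -7, -9, -11.
2nd diffs: -2, -2, -2 (constant).
Newton forward-difference form: c_i = 3 + (-5)·C(i-1,1) + (-2)·C(i-1,2).
Continuing: …, -42, -57, -74, -93, …, c_{16} = -282.
Summing i = 1..16 (16 terms) gives -1672.

-1672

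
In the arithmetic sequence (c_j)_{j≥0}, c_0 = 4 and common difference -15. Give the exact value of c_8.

-116

c_j = 4 + (j - 0)·(-15).
c_8 = 4 + 8·(-15) = -116.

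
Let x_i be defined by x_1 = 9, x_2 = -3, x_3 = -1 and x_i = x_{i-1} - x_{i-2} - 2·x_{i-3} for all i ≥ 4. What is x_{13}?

Step forward from the initial values:
x_4 = -16;  x_5 = -9;  x_6 = 9;  x_7 = 50;  x_8 = 59;  x_9 = -9;  x_{10} = -168;  x_{11} = -277;  x_{12} = -91;  x_{13} = 522.

522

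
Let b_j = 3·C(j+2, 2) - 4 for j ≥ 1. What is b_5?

C(7, 2) = 21, so b_5 = 59.

59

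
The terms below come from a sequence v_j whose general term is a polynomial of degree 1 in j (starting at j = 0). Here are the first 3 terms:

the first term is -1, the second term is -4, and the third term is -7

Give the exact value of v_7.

1st diffs: -3, -3 (constant).
So v_j = -3j - 1.
Evaluating at j = 7 gives v_7 = -22.

-22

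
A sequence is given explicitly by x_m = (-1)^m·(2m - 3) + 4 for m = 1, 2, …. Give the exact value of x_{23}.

(-1)^23 = -1; 2m - 3 at m=23 is 43; so x_{23} = -39.

-39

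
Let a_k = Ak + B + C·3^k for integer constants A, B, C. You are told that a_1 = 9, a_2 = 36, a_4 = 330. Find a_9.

78753

Write the equations: A + B + 3C = 9; 2A + B + 9C = 36; 4A + B + 81C = 330.
Subtracting the first from the second: A + 6C = 27.
Subtracting the second from the third: 2A + 72C = 294.
Solving: C = 4, A = 3, then B = -6.
So a_k = 3·k + (-6) + 4·3^k; at k=9 this is 78753.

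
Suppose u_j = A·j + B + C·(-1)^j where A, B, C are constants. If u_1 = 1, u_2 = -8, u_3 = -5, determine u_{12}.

-38

The three given values yield: A + B - C = 1; 2A + B + C = -8; 3A + B - C = -5.
Subtracting the first from the second: A + 2C = -9.
Subtracting the second from the third: A - 2C = 3.
Solving: C = -3, A = -3, then B = 1.
Therefore u_{12} = -36 + 1 + (-3)·1 = -38.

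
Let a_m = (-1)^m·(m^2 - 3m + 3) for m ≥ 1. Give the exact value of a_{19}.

-307

(-1)^19 = -1; m^2 - 3m + 3 at m=19 is 307; so a_{19} = -307.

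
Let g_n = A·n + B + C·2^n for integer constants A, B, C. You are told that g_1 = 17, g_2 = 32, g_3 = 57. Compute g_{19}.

2621537

At n = 1, 2, 3: A + B + 2C = 17; 2A + B + 4C = 32; 3A + B + 8C = 57.
Subtracting the first from the second: A + 2C = 15.
Subtracting the second from the third: A + 4C = 25.
Solving: C = 5, A = 5, then B = 2.
Hence g_{19} = 5·19 + 2 + 5·524288 = 2621537.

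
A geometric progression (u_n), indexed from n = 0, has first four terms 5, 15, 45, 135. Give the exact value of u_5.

Common ratio r = 3.
u_n = 5·3^(n-0).
u_5 = 5·3^5 = 1215.

1215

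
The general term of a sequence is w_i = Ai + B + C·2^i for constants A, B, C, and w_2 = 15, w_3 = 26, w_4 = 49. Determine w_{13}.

24568

At i = 2, 3, 4: 2A + B + 4C = 15; 3A + B + 8C = 26; 4A + B + 16C = 49.
Subtracting the first from the second: A + 4C = 11.
Subtracting the second from the third: A + 8C = 23.
Solving: C = 3, A = -1, then B = 5.
Therefore w_{13} = -13 + 5 + 3·8192 = 24568.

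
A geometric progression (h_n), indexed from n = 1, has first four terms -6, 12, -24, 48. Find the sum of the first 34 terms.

34359738366

Common ratio r = -2.
h_n = (-6)·(-2)^(n-1).
S = (-6)·((-2)^34 - 1)/(-2 - 1) = (-6)·(17179869184 - 1)/(-3) = 34359738366.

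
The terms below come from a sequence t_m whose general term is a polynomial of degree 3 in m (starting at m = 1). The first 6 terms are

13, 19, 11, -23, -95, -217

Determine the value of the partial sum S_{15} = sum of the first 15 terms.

1st diffs: 6, -8, -34, -72, -122.
2nd diffs: -14, -26, -38, -50.
3rd diffs: -12, -12, -12 (constant).
Newton forward-difference form: t_m = 13 + 6·C(m-1,1) + (-14)·C(m-1,2) + (-12)·C(m-1,3).
Continuing: …, -401, -659, -1003, -1445, …, t_{15} = -5545.
Summing m = 1..15 (15 terms) gives -21925.

-21925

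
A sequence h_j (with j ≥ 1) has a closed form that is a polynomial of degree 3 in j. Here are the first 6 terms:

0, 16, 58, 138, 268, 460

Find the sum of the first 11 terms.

9130

1st diffs: 16, 42, 80, 130, 192.
2nd diffs: 26, 38, 50, 62.
3rd diffs: 12, 12, 12 (constant).
So h_j = 2j^3 + j^2 - j - 2.
Continuing: …, 726, 1078, 1528, 2088, …, h_{11} = 2770.
Summing j = 1..11 (11 terms) gives 9130.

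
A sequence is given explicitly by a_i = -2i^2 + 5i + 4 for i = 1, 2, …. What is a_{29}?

-1533

a_{29} = -2·29^2 + 5·29 + 4 = -1533.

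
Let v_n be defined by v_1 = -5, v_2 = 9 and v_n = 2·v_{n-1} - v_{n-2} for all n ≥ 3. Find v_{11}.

135

v_3 = 23;  v_4 = 37;  v_5 = 51;  v_6 = 65;  v_7 = 79;  v_8 = 93;  v_9 = 107;  v_{10} = 121;  v_{11} = 135.
(Characteristic roots are 1 and 1.)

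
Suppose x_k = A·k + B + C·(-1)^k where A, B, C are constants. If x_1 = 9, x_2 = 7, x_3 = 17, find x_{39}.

Plug in k = 1, 2, 3: A + B - C = 9; 2A + B + C = 7; 3A + B - C = 17.
Subtracting the first from the second: A + 2C = -2.
Subtracting the second from the third: A - 2C = 10.
Solving: C = -3, A = 4, then B = 2.
So x_k = 4·k + 2 + (-3)·(-1)^k; at k=39 this is 161.

161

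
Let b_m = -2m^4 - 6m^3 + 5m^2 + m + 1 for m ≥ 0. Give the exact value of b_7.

-6607

b_7 = -2·7^4 - 6·7^3 + 5·7^2 + 1·7 + 1 = -6607.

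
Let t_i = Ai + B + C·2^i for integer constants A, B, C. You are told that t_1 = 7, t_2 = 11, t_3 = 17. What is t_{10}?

1047

The three given values yield: A + B + 2C = 7; 2A + B + 4C = 11; 3A + B + 8C = 17.
Subtracting the first from the second: A + 2C = 4.
Subtracting the second from the third: A + 4C = 6.
Solving: C = 1, A = 2, then B = 3.
Hence t_{10} = 2·10 + 3 + 1·1024 = 1047.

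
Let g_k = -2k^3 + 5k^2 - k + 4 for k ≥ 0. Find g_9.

g_9 = -2·9^3 + 5·9^2 - 1·9 + 4 = -1058.

-1058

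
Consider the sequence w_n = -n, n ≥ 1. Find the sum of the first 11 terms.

-66

Over n = 1..11: Σn = 66.
Total = (-1)·66 = -66.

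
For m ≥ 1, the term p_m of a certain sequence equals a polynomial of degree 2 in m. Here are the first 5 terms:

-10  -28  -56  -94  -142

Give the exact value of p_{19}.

1st diffs: -18, -28, -38, -48.
2nd diffs: -10, -10, -10 (constant).
So p_m = -5m^2 - 3m - 2.
Evaluating at m = 19 gives p_{19} = -1864.

-1864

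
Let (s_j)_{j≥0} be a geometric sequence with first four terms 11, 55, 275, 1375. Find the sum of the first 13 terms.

3356933591

Common ratio r = 5.
s_j = 11·5^(j-0).
S = 11·(5^13 - 1)/(5 - 1) = 11·(1220703125 - 1)/(4) = 3356933591.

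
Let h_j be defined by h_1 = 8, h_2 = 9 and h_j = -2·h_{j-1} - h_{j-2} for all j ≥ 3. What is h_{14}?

213

Compute successive terms:
h_3 = -26;  h_4 = 43;  h_5 = -60;  …;  h_{11} = -162;  h_{12} = 179;  h_{13} = -196;  h_{14} = 213.
(Characteristic roots are -1 and -1.)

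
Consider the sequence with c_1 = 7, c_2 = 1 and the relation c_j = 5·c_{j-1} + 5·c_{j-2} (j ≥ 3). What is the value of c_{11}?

49178125

Applying the relation repeatedly:
c_3 = 40, c_4 = 205, c_5 = 1225, c_6 = 7150, c_7 = 41875, c_8 = 245125, c_9 = 1435000, c_{10} = 8400625, c_{11} = 49178125.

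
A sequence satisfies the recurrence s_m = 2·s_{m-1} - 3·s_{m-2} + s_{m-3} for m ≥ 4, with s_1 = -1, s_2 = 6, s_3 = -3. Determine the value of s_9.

4

Applying the relation repeatedly:
s_4 = -25; s_5 = -35; s_6 = 2; s_7 = 84; s_8 = 127; s_9 = 4.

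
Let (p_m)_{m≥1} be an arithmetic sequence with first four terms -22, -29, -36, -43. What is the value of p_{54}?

Common difference d = -7.
p_m = -22 + (m - 1)·(-7).
p_{54} = -22 + 53·(-7) = -393.

-393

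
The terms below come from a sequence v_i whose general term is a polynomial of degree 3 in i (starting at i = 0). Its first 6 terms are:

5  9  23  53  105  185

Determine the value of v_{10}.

1st diffs: 4, 14, 30, 52, 80.
2nd diffs: 10, 16, 22, 28.
3rd diffs: 6, 6, 6 (constant).
Newton forward-difference form: v_i = 5 + 4·C(i,1) + 10·C(i,2) + 6·C(i,3).
At i = 10: i = 10, so v_{10} = 5 + 40 + 450 + 720 = 1215.

1215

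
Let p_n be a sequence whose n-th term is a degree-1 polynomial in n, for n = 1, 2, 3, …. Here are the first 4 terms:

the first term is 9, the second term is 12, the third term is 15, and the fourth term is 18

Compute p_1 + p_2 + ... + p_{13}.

351

1st diffs: 3, 3, 3 (constant).
So p_n = 3n + 6.
Continuing: …, 21, 24, 27, 30, …, p_{13} = 45.
Summing n = 1..13 (13 terms) gives 351.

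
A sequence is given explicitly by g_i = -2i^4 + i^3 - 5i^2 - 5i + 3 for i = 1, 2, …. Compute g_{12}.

-40521

g_{12} = -2·12^4 + 1·12^3 - 5·12^2 - 5·12 + 3 = -40521.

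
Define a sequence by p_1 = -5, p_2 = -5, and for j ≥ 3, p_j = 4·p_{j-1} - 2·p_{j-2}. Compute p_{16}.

Applying the relation repeatedly:
p_3 = -10, p_4 = -30, p_5 = -100, …, p_{13} = -1837120, p_{14} = -6272320, p_{15} = -21415040, p_{16} = -73115520.

-73115520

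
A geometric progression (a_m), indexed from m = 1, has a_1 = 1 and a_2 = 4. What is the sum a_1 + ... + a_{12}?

5592405

Common ratio r = 4.
a_m = 1·4^(m-1).
S = 1·(4^12 - 1)/(4 - 1) = 1·(16777216 - 1)/(3) = 5592405.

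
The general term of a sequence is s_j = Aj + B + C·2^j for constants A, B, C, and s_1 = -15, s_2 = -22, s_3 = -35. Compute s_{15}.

The three given values yield: A + B + 2C = -15; 2A + B + 4C = -22; 3A + B + 8C = -35.
Subtracting the first from the second: A + 2C = -7.
Subtracting the second from the third: A + 4C = -13.
Solving: C = -3, A = -1, then B = -8.
Therefore s_{15} = -15 + (-8) + (-3)·32768 = -98327.

-98327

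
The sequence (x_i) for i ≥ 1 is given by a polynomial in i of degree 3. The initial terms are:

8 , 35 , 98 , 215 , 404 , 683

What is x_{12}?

1st diffs: 27, 63, 117, 189, 279.
2nd diffs: 36, 54, 72, 90.
3rd diffs: 18, 18, 18 (constant).
So x_i = 3i^3 + 6i - 1.
Evaluating at i = 12 gives x_{12} = 5255.

5255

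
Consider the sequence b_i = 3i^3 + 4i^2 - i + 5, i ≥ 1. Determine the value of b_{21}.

b_{21} = 3·21^3 + 4·21^2 - 1·21 + 5 = 29531.

29531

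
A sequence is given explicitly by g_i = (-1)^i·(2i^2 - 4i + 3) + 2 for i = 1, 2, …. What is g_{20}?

725

(-1)^20 = 1; 2i^2 - 4i + 3 at i=20 is 723; so g_{20} = 725.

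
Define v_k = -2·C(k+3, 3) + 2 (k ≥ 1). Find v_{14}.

-1358

C(17, 3) = 680, so v_{14} = -1358.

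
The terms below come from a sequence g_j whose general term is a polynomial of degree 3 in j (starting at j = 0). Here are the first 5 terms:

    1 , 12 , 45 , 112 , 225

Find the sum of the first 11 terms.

8206

1st diffs: 11, 33, 67, 113.
2nd diffs: 22, 34, 46.
3rd diffs: 12, 12 (constant).
So g_j = 2j^3 + 5j^2 + 4j + 1.
Continuing: …, 396, 637, 960, 1377, …, g_{10} = 2541.
Summing j = 0..10 (11 terms) gives 8206.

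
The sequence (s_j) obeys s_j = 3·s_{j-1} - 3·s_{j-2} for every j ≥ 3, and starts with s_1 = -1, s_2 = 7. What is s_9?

-648

Applying the relation repeatedly:
s_3 = 24;  s_4 = 51;  s_5 = 81;  s_6 = 90;  s_7 = 27;  s_8 = -189;  s_9 = -648.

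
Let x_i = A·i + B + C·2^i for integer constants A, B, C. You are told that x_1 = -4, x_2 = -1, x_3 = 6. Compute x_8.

497

At i = 1, 2, 3: A + B + 2C = -4; 2A + B + 4C = -1; 3A + B + 8C = 6.
Subtracting the first from the second: A + 2C = 3.
Subtracting the second from the third: A + 4C = 7.
Solving: C = 2, A = -1, then B = -7.
Hence x_8 = -1·8 + (-7) + 2·256 = 497.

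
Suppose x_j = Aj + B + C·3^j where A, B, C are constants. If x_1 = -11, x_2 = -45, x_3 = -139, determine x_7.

At j = 1, 2, 3: A + B + 3C = -11; 2A + B + 9C = -45; 3A + B + 27C = -139.
Subtracting the first from the second: A + 6C = -34.
Subtracting the second from the third: A + 18C = -94.
Solving: C = -5, A = -4, then B = 8.
So x_j = -4·j + 8 + (-5)·3^j; at j=7 this is -10955.

-10955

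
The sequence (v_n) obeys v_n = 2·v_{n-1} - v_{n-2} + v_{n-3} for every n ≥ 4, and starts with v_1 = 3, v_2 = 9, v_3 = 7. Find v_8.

Applying the relation repeatedly:
v_4 = 8;  v_5 = 18;  v_6 = 35;  v_7 = 60;  v_8 = 103.

103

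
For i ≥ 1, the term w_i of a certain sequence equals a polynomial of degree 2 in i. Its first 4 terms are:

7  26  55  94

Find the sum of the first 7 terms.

1st diffs: 19, 29, 39.
2nd diffs: 10, 10 (constant).
Newton forward-difference form: w_i = 7 + 19·C(i-1,1) + 10·C(i-1,2).
Continuing: 143, 202, 271.
Summing i = 1..7 (7 terms) gives 798.

798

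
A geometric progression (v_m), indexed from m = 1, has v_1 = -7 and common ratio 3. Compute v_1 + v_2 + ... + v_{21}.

v_m = (-7)·3^(m-1).
S = (-7)·(3^21 - 1)/(3 - 1) = (-7)·(10460353203 - 1)/(2) = -36611236207.

-36611236207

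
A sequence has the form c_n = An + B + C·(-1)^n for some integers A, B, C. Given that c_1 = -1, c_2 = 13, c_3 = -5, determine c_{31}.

At n = 1, 2, 3: A + B - C = -1; 2A + B + C = 13; 3A + B - C = -5.
Subtracting the first from the second: A + 2C = 14.
Subtracting the second from the third: A - 2C = -18.
Solving: C = 8, A = -2, then B = 9.
Hence c_{31} = -2·31 + 9 + 8·(-1) = -61.

-61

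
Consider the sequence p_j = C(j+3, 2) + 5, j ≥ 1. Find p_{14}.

C(17, 2) = 136, so p_{14} = 141.

141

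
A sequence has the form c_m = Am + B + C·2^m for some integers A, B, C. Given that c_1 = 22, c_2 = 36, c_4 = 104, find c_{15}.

163908

Write the equations: A + B + 2C = 22; 2A + B + 4C = 36; 4A + B + 16C = 104.
Subtracting the first from the second: A + 2C = 14.
Subtracting the second from the third: 2A + 12C = 68.
Solving: C = 5, A = 4, then B = 8.
Hence c_{15} = 4·15 + 8 + 5·32768 = 163908.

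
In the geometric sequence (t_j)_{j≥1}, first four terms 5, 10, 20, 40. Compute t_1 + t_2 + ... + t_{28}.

Common ratio r = 2.
t_j = 5·2^(j-1).
S = 5·(2^28 - 1)/(2 - 1) = 5·(268435456 - 1)/(1) = 1342177275.

1342177275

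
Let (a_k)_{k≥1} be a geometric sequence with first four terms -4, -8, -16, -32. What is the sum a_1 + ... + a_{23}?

-33554428

Common ratio r = 2.
a_k = (-4)·2^(k-1).
S = (-4)·(2^23 - 1)/(2 - 1) = (-4)·(8388608 - 1)/(1) = -33554428.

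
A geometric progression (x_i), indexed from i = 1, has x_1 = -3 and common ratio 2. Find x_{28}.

-402653184

x_i = (-3)·2^(i-1).
x_{28} = (-3)·2^27 = -402653184.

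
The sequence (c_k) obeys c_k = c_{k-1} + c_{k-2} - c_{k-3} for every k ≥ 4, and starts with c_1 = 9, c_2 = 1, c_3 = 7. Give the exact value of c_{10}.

Iterate the recurrence:
c_4 = -1;  c_5 = 5;  c_6 = -3;  c_7 = 3;  c_8 = -5;  c_9 = 1;  c_{10} = -7.

-7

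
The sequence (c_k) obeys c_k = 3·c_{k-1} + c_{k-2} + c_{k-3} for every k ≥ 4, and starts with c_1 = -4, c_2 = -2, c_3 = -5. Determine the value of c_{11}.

c_4 = -21  c_5 = -70  c_6 = -236  c_7 = -799  c_8 = -2703  c_9 = -9144  c_{10} = -30934  c_{11} = -104649.

-104649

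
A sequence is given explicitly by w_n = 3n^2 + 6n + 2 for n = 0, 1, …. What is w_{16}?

866

w_{16} = 3·16^2 + 6·16 + 2 = 866.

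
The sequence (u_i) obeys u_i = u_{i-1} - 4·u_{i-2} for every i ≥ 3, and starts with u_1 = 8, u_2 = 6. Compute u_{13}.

-33034

u_3 = -26; u_4 = -50; u_5 = 54; …; u_{10} = 2782; u_{11} = 7302; u_{12} = -3826; u_{13} = -33034.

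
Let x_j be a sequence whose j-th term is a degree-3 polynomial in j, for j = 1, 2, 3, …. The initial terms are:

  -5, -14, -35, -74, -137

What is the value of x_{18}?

1st diffs: -9, -21, -39, -63.
2nd diffs: -12, -18, -24.
3rd diffs: -6, -6 (constant).
So x_j = -j^3 - 2j - 2.
Evaluating at j = 18 gives x_{18} = -5870.

-5870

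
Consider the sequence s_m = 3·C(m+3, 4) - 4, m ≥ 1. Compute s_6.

374

C(9, 4) = 126, so s_6 = 374.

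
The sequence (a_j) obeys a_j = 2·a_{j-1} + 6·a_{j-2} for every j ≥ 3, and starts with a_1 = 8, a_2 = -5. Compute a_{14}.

a_3 = 38, a_4 = 46, a_5 = 320, …, a_{11} = 641120, a_{12} = 2332384, a_{13} = 8511488, a_{14} = 31017280.

31017280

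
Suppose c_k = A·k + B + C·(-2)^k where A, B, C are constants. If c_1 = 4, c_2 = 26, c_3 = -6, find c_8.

806

The three given values yield: A + B - 2C = 4; 2A + B + 4C = 26; 3A + B - 8C = -6.
Subtracting the first from the second: A + 6C = 22.
Subtracting the second from the third: A - 12C = -32.
Solving: C = 3, A = 4, then B = 6.
Therefore c_8 = 32 + 6 + 3·256 = 806.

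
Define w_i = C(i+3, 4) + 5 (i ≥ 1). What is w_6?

C(9, 4) = 126, so w_6 = 131.

131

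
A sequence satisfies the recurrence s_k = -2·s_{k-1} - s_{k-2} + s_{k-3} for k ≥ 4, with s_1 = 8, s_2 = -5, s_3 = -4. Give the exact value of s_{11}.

437

Step forward from the initial values:
s_4 = 21;  s_5 = -43;  s_6 = 61;  s_7 = -58;  s_8 = 12;  s_9 = 95;  s_{10} = -260;  s_{11} = 437.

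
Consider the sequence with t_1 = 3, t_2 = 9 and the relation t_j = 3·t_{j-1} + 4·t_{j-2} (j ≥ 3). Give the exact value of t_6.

2457

Step forward from the initial values:
t_3 = 39; t_4 = 153; t_5 = 615; t_6 = 2457.
(Characteristic roots are 4 and -1.)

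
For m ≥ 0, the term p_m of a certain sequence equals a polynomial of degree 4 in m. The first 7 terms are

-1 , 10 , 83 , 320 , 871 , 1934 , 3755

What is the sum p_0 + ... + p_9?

41441

1st diffs: 11, 73, 237, 551, 1063, 1821.
2nd diffs: 62, 164, 314, 512, 758.
3rd diffs: 102, 150, 198, 246.
4th diffs: 48, 48, 48 (constant).
Newton forward-difference form: p_m = -1 + 11·C(m,1) + 62·C(m,2) + 102·C(m,3) + 48·C(m,4).
Continuing: 6628, 10895, 16946.
Summing m = 0..9 (10 terms) gives 41441.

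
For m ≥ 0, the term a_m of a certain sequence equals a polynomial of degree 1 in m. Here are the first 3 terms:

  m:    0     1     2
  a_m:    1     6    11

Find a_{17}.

1st diffs: 5, 5 (constant).
So a_m = 5m + 1.
Evaluating at m = 17 gives a_{17} = 86.

86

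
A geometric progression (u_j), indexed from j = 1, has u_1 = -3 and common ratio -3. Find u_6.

729

u_j = (-3)·(-3)^(j-1).
u_6 = (-3)·(-3)^5 = 729.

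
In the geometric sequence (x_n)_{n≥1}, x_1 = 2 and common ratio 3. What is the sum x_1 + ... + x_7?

2186

x_n = 2·3^(n-1).
S = 2·(3^7 - 1)/(3 - 1) = 2·(2187 - 1)/(2) = 2186.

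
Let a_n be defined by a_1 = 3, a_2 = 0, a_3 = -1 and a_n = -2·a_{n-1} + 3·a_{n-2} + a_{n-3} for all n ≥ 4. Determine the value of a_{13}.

-69988

a_4 = 5;  a_5 = -13;  a_6 = 40;  a_7 = -114;  a_8 = 335;  a_9 = -972;  a_{10} = 2835;  a_{11} = -8251;  a_{12} = 24035;  a_{13} = -69988.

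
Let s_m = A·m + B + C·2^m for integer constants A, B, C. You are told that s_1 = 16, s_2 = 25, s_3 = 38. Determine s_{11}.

The three given values yield: A + B + 2C = 16; 2A + B + 4C = 25; 3A + B + 8C = 38.
Subtracting the first from the second: A + 2C = 9.
Subtracting the second from the third: A + 4C = 13.
Solving: C = 2, A = 5, then B = 7.
Therefore s_{11} = 55 + 7 + 2·2048 = 4158.

4158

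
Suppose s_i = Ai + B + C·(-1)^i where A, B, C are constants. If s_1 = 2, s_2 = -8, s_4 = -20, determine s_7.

At i = 1, 2, 4: A + B - C = 2; 2A + B + C = -8; 4A + B + C = -20.
Subtracting the first from the second: A + 2C = -10.
Subtracting the second from the third: 2A = -12.
Solving: C = -2, A = -6, then B = 6.
So s_i = -6·i + 6 + (-2)·(-1)^i; at i=7 this is -34.

-34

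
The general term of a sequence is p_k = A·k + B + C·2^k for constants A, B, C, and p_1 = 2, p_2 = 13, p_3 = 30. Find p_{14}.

49213

At k = 1, 2, 3: A + B + 2C = 2; 2A + B + 4C = 13; 3A + B + 8C = 30.
Subtracting the first from the second: A + 2C = 11.
Subtracting the second from the third: A + 4C = 17.
Solving: C = 3, A = 5, then B = -9.
Hence p_{14} = 5·14 + (-9) + 3·16384 = 49213.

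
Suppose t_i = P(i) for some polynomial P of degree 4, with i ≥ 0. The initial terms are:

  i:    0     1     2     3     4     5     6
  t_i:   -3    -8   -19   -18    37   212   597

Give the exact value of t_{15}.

1st diffs: -5, -11, 1, 55, 175, 385.
2nd diffs: -6, 12, 54, 120, 210.
3rd diffs: 18, 42, 66, 90.
4th diffs: 24, 24, 24 (constant).
So t_i = i^4 - 3i^3 - i^2 - 2i - 3.
Evaluating at i = 15 gives t_{15} = 40242.

40242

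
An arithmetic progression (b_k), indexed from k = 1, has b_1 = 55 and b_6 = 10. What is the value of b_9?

Common difference d = (10 - 55) / (6 - 1) = -9.
b_k = 55 + (k - 1)·(-9).
b_9 = 55 + 8·(-9) = -17.

-17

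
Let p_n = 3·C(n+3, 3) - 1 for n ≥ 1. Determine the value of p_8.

C(11, 3) = 165, so p_8 = 494.

494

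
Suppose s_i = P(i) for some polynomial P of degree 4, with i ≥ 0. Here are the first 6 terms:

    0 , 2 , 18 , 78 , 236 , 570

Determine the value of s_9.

1st diffs: 2, 16, 60, 158, 334.
2nd diffs: 14, 44, 98, 176.
3rd diffs: 30, 54, 78.
4th diffs: 24, 24 (constant).
Newton forward-difference form: s_i = 2·C(i,1) + 14·C(i,2) + 30·C(i,3) + 24·C(i,4).
At i = 9: i = 9, so s_9 = 18 + 504 + 2520 + 3024 = 6066.

6066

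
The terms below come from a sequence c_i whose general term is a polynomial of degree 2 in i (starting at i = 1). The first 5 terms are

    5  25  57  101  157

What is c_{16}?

1st diffs: 20, 32, 44, 56.
2nd diffs: 12, 12, 12 (constant).
Newton forward-difference form: c_i = 5 + 20·C(i-1,1) + 12·C(i-1,2).
At i = 16: i-1 = 15, so c_{16} = 5 + 300 + 1260 = 1565.

1565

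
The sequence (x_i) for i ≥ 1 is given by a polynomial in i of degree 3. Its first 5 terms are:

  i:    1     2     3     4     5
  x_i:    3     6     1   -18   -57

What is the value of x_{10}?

1st diffs: 3, -5, -19, -39.
2nd diffs: -8, -14, -20.
3rd diffs: -6, -6 (constant).
Newton forward-difference form: x_i = 3 + 3·C(i-1,1) + (-8)·C(i-1,2) + (-6)·C(i-1,3).
At i = 10: i-1 = 9, so x_{10} = 3 + 27 - 288 - 504 = -762.

-762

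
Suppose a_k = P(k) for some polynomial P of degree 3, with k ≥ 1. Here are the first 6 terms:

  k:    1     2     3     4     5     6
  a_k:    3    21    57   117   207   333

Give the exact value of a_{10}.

1317

1st diffs: 18, 36, 60, 90, 126.
2nd diffs: 18, 24, 30, 36.
3rd diffs: 6, 6, 6 (constant).
So a_k = k^3 + 3k^2 + 2k - 3.
Evaluating at k = 10 gives a_{10} = 1317.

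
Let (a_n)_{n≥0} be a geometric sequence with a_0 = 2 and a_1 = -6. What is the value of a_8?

13122

Common ratio r = -3.
a_n = 2·(-3)^(n-0).
a_8 = 2·(-3)^8 = 13122.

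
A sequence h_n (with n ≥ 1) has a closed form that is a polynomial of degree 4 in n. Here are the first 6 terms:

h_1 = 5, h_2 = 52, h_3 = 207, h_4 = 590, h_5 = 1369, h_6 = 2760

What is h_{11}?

1st diffs: 47, 155, 383, 779, 1391.
2nd diffs: 108, 228, 396, 612.
3rd diffs: 120, 168, 216.
4th diffs: 48, 48 (constant).
Newton forward-difference form: h_n = 5 + 47·C(n-1,1) + 108·C(n-1,2) + 120·C(n-1,3) + 48·C(n-1,4).
At n = 11: n-1 = 10, so h_{11} = 5 + 470 + 4860 + 14400 + 10080 = 29815.

29815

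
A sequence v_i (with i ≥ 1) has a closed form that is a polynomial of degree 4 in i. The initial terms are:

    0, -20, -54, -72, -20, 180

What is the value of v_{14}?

1st diffs: -20, -34, -18, 52, 200.
2nd diffs: -14, 16, 70, 148.
3rd diffs: 30, 54, 78.
4th diffs: 24, 24 (constant).
Newton forward-difference form: v_i = (-20)·C(i-1,1) + (-14)·C(i-1,2) + 30·C(i-1,3) + 24·C(i-1,4).
At i = 14: i-1 = 13, so v_{14} = -260 - 1092 + 8580 + 17160 = 24388.

24388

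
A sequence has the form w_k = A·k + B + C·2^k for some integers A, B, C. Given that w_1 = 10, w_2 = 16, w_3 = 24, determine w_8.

Plug in k = 1, 2, 3: A + B + 2C = 10; 2A + B + 4C = 16; 3A + B + 8C = 24.
Subtracting the first from the second: A + 2C = 6.
Subtracting the second from the third: A + 4C = 8.
Solving: C = 1, A = 4, then B = 4.
Hence w_8 = 4·8 + 4 + 1·256 = 292.

292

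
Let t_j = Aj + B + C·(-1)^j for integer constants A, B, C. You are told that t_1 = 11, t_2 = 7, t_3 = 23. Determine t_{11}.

Write the equations: A + B - C = 11; 2A + B + C = 7; 3A + B - C = 23.
Subtracting the first from the second: A + 2C = -4.
Subtracting the second from the third: A - 2C = 16.
Solving: C = -5, A = 6, then B = 0.
Hence t_{11} = 6·11 + 0 + (-5)·(-1) = 71.

71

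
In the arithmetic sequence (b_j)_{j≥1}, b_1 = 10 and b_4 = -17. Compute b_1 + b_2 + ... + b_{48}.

Common difference d = (-17 - 10) / (4 - 1) = -9.
b_j = 10 + (j - 1)·(-9).
b_{48} = -413; S = 48·(10 + (-413))/2 = -9672.

-9672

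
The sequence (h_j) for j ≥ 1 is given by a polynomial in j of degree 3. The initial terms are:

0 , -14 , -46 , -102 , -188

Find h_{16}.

1st diffs: -14, -32, -56, -86.
2nd diffs: -18, -24, -30.
3rd diffs: -6, -6 (constant).
Newton forward-difference form: h_j = (-14)·C(j-1,1) + (-18)·C(j-1,2) + (-6)·C(j-1,3).
At j = 16: j-1 = 15, so h_{16} = -210 - 1890 - 2730 = -4830.

-4830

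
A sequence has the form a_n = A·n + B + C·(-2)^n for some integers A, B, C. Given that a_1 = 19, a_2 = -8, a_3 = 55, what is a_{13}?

Plug in n = 1, 2, 3: A + B - 2C = 19; 2A + B + 4C = -8; 3A + B - 8C = 55.
Subtracting the first from the second: A + 6C = -27.
Subtracting the second from the third: A - 12C = 63.
Solving: C = -5, A = 3, then B = 6.
So a_n = 3·n + 6 + (-5)·(-2)^n; at n=13 this is 41005.

41005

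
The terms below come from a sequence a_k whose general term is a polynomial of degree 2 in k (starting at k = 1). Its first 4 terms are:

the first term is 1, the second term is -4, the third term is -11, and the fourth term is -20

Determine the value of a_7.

1st diffs: -5, -7, -9.
2nd diffs: -2, -2 (constant).
Newton forward-difference form: a_k = 1 + (-5)·C(k-1,1) + (-2)·C(k-1,2).
At k = 7: k-1 = 6, so a_7 = 1 - 30 - 30 = -59.

-59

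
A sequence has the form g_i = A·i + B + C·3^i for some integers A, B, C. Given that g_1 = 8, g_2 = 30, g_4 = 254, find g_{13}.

4783016

Write the equations: A + B + 3C = 8; 2A + B + 9C = 30; 4A + B + 81C = 254.
Subtracting the first from the second: A + 6C = 22.
Subtracting the second from the third: 2A + 72C = 224.
Solving: C = 3, A = 4, then B = -5.
Hence g_{13} = 4·13 + (-5) + 3·1594323 = 4783016.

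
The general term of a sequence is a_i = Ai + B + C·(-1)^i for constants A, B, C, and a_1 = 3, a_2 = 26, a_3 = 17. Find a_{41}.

Write the equations: A + B - C = 3; 2A + B + C = 26; 3A + B - C = 17.
Subtracting the first from the second: A + 2C = 23.
Subtracting the second from the third: A - 2C = -9.
Solving: C = 8, A = 7, then B = 4.
So a_i = 7·i + 4 + 8·(-1)^i; at i=41 this is 283.

283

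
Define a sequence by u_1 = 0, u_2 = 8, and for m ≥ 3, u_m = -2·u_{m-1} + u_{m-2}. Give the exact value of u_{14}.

Applying the relation repeatedly:
u_3 = -16  u_4 = 40  u_5 = -96  …  u_{11} = -19024  u_{12} = 45928  u_{13} = -110880  u_{14} = 267688.

267688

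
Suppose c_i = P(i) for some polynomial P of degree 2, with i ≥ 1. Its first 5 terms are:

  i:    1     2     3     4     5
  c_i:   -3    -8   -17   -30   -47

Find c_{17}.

1st diffs: -5, -9, -13, -17.
2nd diffs: -4, -4, -4 (constant).
So c_i = -2i^2 + i - 2.
Evaluating at i = 17 gives c_{17} = -563.

-563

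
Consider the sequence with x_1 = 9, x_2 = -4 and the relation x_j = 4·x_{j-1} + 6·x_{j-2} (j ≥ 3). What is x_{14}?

1888746752

Compute successive terms:
x_3 = 38, x_4 = 128, x_5 = 740, …, x_{11} = 13729376, x_{12} = 70874624, x_{13} = 365874752, x_{14} = 1888746752.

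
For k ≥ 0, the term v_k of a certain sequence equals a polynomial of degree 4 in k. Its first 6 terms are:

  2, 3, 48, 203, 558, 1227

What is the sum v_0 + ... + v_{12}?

1st diffs: 1, 45, 155, 355, 669.
2nd diffs: 44, 110, 200, 314.
3rd diffs: 66, 90, 114.
4th diffs: 24, 24 (constant).
Newton forward-difference form: v_k = 2 + 1·C(k,1) + 44·C(k,2) + 66·C(k,3) + 24·C(k,4).
Continuing: …, 2348, 4083, 6618, 10163, …, v_{12} = 29318.
Summing k = 0..12 (13 terms) gives 90766.

90766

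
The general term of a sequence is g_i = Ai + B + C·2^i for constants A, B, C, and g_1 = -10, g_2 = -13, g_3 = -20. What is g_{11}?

-4092

Plug in i = 1, 2, 3: A + B + 2C = -10; 2A + B + 4C = -13; 3A + B + 8C = -20.
Subtracting the first from the second: A + 2C = -3.
Subtracting the second from the third: A + 4C = -7.
Solving: C = -2, A = 1, then B = -7.
So g_i = 1·i + (-7) + (-2)·2^i; at i=11 this is -4092.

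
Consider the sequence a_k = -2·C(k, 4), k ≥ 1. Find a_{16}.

-3640

C(16, 4) = 1820, so a_{16} = -3640.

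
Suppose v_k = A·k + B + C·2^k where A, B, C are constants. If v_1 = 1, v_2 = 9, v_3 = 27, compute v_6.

301

At k = 1, 2, 3: A + B + 2C = 1; 2A + B + 4C = 9; 3A + B + 8C = 27.
Subtracting the first from the second: A + 2C = 8.
Subtracting the second from the third: A + 4C = 18.
Solving: C = 5, A = -2, then B = -7.
Hence v_6 = -2·6 + (-7) + 5·64 = 301.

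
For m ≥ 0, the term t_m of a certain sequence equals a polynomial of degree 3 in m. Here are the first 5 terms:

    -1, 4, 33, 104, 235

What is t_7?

1168

1st diffs: 5, 29, 71, 131.
2nd diffs: 24, 42, 60.
3rd diffs: 18, 18 (constant).
So t_m = 3m^3 + 3m^2 - m - 1.
Evaluating at m = 7 gives t_7 = 1168.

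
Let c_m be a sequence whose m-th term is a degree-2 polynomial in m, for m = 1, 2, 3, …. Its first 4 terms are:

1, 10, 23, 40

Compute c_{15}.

491

1st diffs: 9, 13, 17.
2nd diffs: 4, 4 (constant).
So c_m = 2m^2 + 3m - 4.
Evaluating at m = 15 gives c_{15} = 491.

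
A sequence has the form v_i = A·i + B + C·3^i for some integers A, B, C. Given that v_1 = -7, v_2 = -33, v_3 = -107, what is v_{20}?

-13947137637

At i = 1, 2, 3: A + B + 3C = -7; 2A + B + 9C = -33; 3A + B + 27C = -107.
Subtracting the first from the second: A + 6C = -26.
Subtracting the second from the third: A + 18C = -74.
Solving: C = -4, A = -2, then B = 7.
Therefore v_{20} = -40 + 7 + (-4)·3486784401 = -13947137637.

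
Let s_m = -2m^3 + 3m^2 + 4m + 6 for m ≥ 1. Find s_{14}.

s_{14} = -2·14^3 + 3·14^2 + 4·14 + 6 = -4838.

-4838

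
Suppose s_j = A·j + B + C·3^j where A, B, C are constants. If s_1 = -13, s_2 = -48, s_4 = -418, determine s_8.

-32838

The three given values yield: A + B + 3C = -13; 2A + B + 9C = -48; 4A + B + 81C = -418.
Subtracting the first from the second: A + 6C = -35.
Subtracting the second from the third: 2A + 72C = -370.
Solving: C = -5, A = -5, then B = 7.
Therefore s_8 = -40 + 7 + (-5)·6561 = -32838.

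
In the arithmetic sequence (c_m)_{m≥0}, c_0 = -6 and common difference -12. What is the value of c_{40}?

c_m = -6 + (m - 0)·(-12).
c_{40} = -6 + 40·(-12) = -486.

-486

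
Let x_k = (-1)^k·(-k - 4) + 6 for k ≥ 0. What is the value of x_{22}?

-20

(-1)^22 = 1; -k - 4 at k=22 is -26; so x_{22} = -20.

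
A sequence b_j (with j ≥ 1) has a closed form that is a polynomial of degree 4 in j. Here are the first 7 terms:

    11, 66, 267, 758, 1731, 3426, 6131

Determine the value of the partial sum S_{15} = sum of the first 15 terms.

413074

1st diffs: 55, 201, 491, 973, 1695, 2705.
2nd diffs: 146, 290, 482, 722, 1010.
3rd diffs: 144, 192, 240, 288.
4th diffs: 48, 48, 48 (constant).
Newton forward-difference form: b_j = 11 + 55·C(j-1,1) + 146·C(j-1,2) + 144·C(j-1,3) + 48·C(j-1,4).
Continuing: …, 10182, 15963, 23906, 34491, …, b_{15} = 114531.
Summing j = 1..15 (15 terms) gives 413074.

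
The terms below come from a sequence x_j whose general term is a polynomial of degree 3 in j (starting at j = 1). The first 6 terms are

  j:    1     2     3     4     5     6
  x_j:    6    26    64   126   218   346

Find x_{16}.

4926

1st diffs: 20, 38, 62, 92, 128.
2nd diffs: 18, 24, 30, 36.
3rd diffs: 6, 6, 6 (constant).
Newton forward-difference form: x_j = 6 + 20·C(j-1,1) + 18·C(j-1,2) + 6·C(j-1,3).
At j = 16: j-1 = 15, so x_{16} = 6 + 300 + 1890 + 2730 = 4926.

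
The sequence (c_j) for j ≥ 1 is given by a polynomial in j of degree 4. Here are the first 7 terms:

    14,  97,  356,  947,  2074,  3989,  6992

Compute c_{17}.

1st diffs: 83, 259, 591, 1127, 1915, 3003.
2nd diffs: 176, 332, 536, 788, 1088.
3rd diffs: 156, 204, 252, 300.
4th diffs: 48, 48, 48 (constant).
So c_j = 2j^4 + 6j^3 + 2j^2 + 5j - 1.
Evaluating at j = 17 gives c_{17} = 197182.

197182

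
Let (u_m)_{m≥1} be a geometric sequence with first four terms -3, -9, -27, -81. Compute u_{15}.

Common ratio r = 3.
u_m = (-3)·3^(m-1).
u_{15} = (-3)·3^14 = -14348907.

-14348907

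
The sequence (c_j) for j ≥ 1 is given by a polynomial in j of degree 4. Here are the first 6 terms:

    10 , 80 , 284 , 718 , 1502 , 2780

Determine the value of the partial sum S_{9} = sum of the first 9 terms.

1st diffs: 70, 204, 434, 784, 1278.
2nd diffs: 134, 230, 350, 494.
3rd diffs: 96, 120, 144.
4th diffs: 24, 24 (constant).
Newton forward-difference form: c_j = 10 + 70·C(j-1,1) + 134·C(j-1,2) + 96·C(j-1,3) + 24·C(j-1,4).
Continuing: 4720, 7514, 11378.
Summing j = 1..9 (9 terms) gives 28986.

28986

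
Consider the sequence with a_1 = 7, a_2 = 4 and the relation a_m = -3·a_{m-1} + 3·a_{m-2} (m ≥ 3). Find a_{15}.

42574329

Iterate the recurrence:
a_3 = 9, a_4 = -15, a_5 = 72, …, a_{12} = -781245, a_{13} = 2961927, a_{14} = -11229516, a_{15} = 42574329.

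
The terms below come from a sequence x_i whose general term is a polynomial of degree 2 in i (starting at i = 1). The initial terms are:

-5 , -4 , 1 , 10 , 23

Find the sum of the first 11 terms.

660

1st diffs: 1, 5, 9, 13.
2nd diffs: 4, 4, 4 (constant).
Newton forward-difference form: x_i = -5 + 1·C(i-1,1) + 4·C(i-1,2).
Continuing: …, 40, 61, 86, 115, …, x_{11} = 185.
Summing i = 1..11 (11 terms) gives 660.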